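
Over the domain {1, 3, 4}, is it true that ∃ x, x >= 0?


Evaluate the predicate on each element: 1:T, 3:T, 4:T.
Witness x = 1 satisfies the predicate.

T


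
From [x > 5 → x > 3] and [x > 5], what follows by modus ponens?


Modus ponens: from (P → Q) and P, infer Q.
P = 'x > 5' is asserted, and P → Q holds, so Q follows.

x > 3.


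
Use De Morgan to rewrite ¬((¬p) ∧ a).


De Morgan: the negation of a conjunction is the disjunction of the negations.
Distribute ¬ across ∧, flipping it to ∨, and negate each literal.

p ∨ (¬a)


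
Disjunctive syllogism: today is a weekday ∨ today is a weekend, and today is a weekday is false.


Disjunctive syllogism: from (P ∨ Q) and ¬P, infer Q.
One disjunct, 'today is a weekday', is ruled out; the other must hold.

today is a weekend


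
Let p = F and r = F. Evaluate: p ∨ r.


Disjunction is false only when both operands are false.
Substitute: p=F, r=F.
F ∨ F evaluates to F.

F


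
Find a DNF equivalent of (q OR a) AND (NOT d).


Step 1: Distribute ∧ over ∨: (q ∨ a) ∧ (¬d) = (q ∧ (¬d)) ∨ (a ∧ (¬d)).

(q AND (NOT d)) OR (a AND (NOT d))


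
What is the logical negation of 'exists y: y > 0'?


¬(forall x: φ) = exists x: ¬φ, and ¬(exists x: φ) = forall x: ¬φ.
Apply to the existential statement.

forall y: ~(y > 0)


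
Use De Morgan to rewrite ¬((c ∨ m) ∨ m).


De Morgan: the negation of a disjunction is the conjunction of the negations.
Distribute ¬ across ∨, flipping it to ∧, and negate each literal.

((¬c) ∧ (¬m)) ∧ (¬m)


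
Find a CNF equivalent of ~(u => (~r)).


Step 1: Rewrite u → (¬r) as ¬u ∨ (¬r).
Step 2: Negate: ¬(¬u ∨ (¬r)) = u ∧ ¬(¬r) (De Morgan + double negation).
Step 3: Eliminate any double negations (¬¬X = X).

u & r


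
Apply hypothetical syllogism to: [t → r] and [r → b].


Hypothetical syllogism: from (P → Q) and (Q → R), infer (P → R).
Chain the two implications through the shared middle term 'r'.

t → b


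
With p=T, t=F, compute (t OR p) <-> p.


Substitute p=T, t=F:
t OR p = F OR T = T
(t OR p) <-> p = T <-> T = T

T


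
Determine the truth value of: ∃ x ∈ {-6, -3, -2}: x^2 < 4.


Evaluate the predicate on each element: -6:F, -3:F, -2:F.
No element satisfies the predicate.

F


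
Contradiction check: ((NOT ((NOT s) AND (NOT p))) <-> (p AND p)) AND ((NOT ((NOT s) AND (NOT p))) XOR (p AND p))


Truth table over {p, s}:
p | s | φ
---------
F | F | F
T | F | F
F | T | F
T | T | F
Every row is false.

Yes, it is a contradiction.


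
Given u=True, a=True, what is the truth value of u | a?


Disjunction is false only when both operands are false.
Substitute: u=True, a=True.
True | True evaluates to True.

True


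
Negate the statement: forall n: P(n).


¬(forall x: φ) = exists x: ¬φ, and ¬(exists x: φ) = forall x: ¬φ.
Apply to the universal statement.

exists n: ~(P(n))


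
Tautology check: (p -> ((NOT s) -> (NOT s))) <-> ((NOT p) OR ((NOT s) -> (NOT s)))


Build the truth table over {p, s}:
p | s | φ
---------
F | F | T
T | F | T
F | T | T
T | T | T
Every row evaluates to true.

Yes, it is a tautology.


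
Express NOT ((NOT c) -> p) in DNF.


Step 1: Rewrite implication then negate: ¬(¬(¬c) ∨ p) = (¬c) ∧ ¬p.

(NOT c) AND (NOT p)


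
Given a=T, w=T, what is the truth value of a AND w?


Conjunction is true only when both operands are true.
Substitute: a=T, w=T.
T AND T evaluates to T.

T


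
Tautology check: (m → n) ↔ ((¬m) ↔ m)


Build the truth table over {m, n}:
m | n | φ
---------
F | F | F
T | F | T
F | T | F
T | T | F
Counterexample at row 1: with m=F, n=F, the formula is F.

No, it is not a tautology.


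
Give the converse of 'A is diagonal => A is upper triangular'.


The converse of (P → Q) is (Q → P). It is not in general equivalent to the original.
Here P = 'A is diagonal' and Q = 'A is upper triangular'.

If A is upper triangular, then A is diagonal.


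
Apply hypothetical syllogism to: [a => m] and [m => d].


Hypothetical syllogism: from (P → Q) and (Q → R), infer (P → R).
Chain the two implications through the shared middle term 'm'.

a => d


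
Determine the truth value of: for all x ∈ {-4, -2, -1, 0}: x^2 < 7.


Evaluate the predicate on each element: -4:F, -2:T, -1:T, 0:T.
Counterexample x = -4 fails the predicate.

F


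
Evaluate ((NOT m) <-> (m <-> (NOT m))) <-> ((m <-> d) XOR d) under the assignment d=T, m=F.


Substitute d=T, m=F:
NOT m = T
NOT m = T
m <-> (NOT m) = F <-> T = F
(NOT m) <-> (m <-> (NOT m)) = T <-> F = F
m <-> d = F <-> T = F
(m <-> d) XOR d = F XOR T = T
((NOT m) <-> (m <-> (NOT m))) <-> ((m <-> d) XOR d) = F <-> T = F

F


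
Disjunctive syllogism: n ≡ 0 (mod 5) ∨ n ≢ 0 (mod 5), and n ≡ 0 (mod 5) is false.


Disjunctive syllogism: from (P ∨ Q) and ¬P, infer Q.
One disjunct, 'n ≡ 0 (mod 5)', is ruled out; the other must hold.

n ≢ 0 (mod 5)


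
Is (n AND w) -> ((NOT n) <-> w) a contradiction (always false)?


Truth table over {n, w}:
n | w | φ
---------
F | F | T
T | F | T
F | T | T
T | T | F
Satisfying assignment at row 1: n=F, w=F gives T.

No, it is not a contradiction.


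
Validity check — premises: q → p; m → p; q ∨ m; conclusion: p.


This matches the form of proof by cases: the conclusion follows in every model of the premises.

Valid.


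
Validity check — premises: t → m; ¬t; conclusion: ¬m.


This is denying the antecedent (fallacy). There exist truth assignments where the premises are all true but the conclusion is false.

Invalid.


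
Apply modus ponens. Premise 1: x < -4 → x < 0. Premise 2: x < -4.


Modus ponens: from (P → Q) and P, infer Q.
P = 'x < -4' is asserted, and P → Q holds, so Q follows.

x < 0.


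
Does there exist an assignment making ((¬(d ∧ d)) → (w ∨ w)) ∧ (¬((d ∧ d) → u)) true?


Search for a satisfying assignment over {d, u, w}.
Try d=T, u=F, w=F: the formula evaluates to T.
A satisfying assignment exists.

Satisfiable.


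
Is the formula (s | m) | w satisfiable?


Search for a satisfying assignment over {m, s, w}.
Try m=True, s=False, w=False: the formula evaluates to True.
A satisfying assignment exists.

Satisfiable.


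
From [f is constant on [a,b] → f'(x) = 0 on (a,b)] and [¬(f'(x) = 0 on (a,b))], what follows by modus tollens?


Modus tollens: from (P → Q) and ¬Q, infer ¬P.
Q = 'f'(x) = 0 on (a,b)' is denied; since P → Q, P must also fail.

Not (f is constant on [a,b]).


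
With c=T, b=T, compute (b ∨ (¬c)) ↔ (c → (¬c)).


Substitute c=T, b=T:
¬c = F
b ∨ (¬c) = T ∨ F = T
¬c = F
c → (¬c) = T → F = F
(b ∨ (¬c)) ↔ (c → (¬c)) = T ↔ F = F

F


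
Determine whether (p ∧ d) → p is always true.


Build the truth table over {d, p}:
d | p | φ
---------
F | F | T
T | F | T
F | T | T
T | T | T
Every row evaluates to true.

Yes, it is a tautology.


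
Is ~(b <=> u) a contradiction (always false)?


Truth table over {b, u}:
b | u | φ
---------
False | False | False
True | False | True
False | True | True
True | True | False
Satisfying assignment at row 2: b=True, u=False gives True.

No, it is not a contradiction.


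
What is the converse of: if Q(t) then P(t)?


The converse of (P → Q) is (Q → P). It is not in general equivalent to the original.
Here P = 'Q(t)' and Q = 'P(t)'.

If P(t), then Q(t).


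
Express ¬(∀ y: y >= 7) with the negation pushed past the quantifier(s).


¬(∀ x: φ) = ∃ x: ¬φ, and ¬(∃ x: φ) = ∀ x: ¬φ.
Apply to the universal statement.

∃ y: ¬(y >= 7)


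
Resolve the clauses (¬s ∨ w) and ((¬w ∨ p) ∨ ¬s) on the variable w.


The clauses contain complementary literals w and ¬w.
Resolution eliminates this pair and disjoins the remaining literals (merging duplicates).

(¬s ∨ p)


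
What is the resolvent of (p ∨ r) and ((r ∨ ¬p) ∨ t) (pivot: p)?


The clauses contain complementary literals p and ¬p.
Resolution eliminates this pair and disjoins the remaining literals (merging duplicates).

(r ∨ t)


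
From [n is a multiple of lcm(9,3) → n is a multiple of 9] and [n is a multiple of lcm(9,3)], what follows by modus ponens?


Modus ponens: from (P → Q) and P, infer Q.
P = 'n is a multiple of lcm(9,3)' is asserted, and P → Q holds, so Q follows.

n is a multiple of 9.


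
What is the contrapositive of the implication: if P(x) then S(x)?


The contrapositive of (P → Q) is (¬Q → ¬P); it is logically equivalent to the original.
Here P = 'P(x)' and Q = 'S(x)'.

If not (S(x)), then not (P(x)).


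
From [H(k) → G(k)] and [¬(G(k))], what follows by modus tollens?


Modus tollens: from (P → Q) and ¬Q, infer ¬P.
Q = 'G(k)' is denied; since P → Q, P must also fail.

Not (H(k)).


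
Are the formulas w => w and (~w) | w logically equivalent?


Compare truth tables:
w | φ | ψ
---------
False | True | True
True | True | True
The columns φ and ψ agree on every row.

Yes, they are logically equivalent.


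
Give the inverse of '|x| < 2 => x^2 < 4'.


The inverse of (P → Q) is (¬P → ¬Q). It is equivalent to the converse, not to the original.
Here P = '|x| < 2' and Q = 'x^2 < 4'.

If not (|x| < 2), then not (x^2 < 4).


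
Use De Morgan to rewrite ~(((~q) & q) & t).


De Morgan: the negation of a conjunction is the disjunction of the negations.
Distribute ~ across &, flipping it to |, and negate each literal.

(q | (~q)) | (~t)


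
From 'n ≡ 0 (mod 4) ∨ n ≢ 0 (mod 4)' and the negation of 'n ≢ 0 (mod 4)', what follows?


Disjunctive syllogism: from (P ∨ Q) and ¬P, infer Q.
One disjunct, 'n ≢ 0 (mod 4)', is ruled out; the other must hold.

n ≡ 0 (mod 4)


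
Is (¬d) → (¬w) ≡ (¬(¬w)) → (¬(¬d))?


Compare truth tables:
d | w | φ | ψ
-------------
F | F | T | T
T | F | T | T
F | T | F | F
T | T | T | T
The columns φ and ψ agree on every row.

Yes, they are logically equivalent.


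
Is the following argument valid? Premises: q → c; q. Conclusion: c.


This matches the form of modus ponens: the conclusion follows in every model of the premises.

Valid.


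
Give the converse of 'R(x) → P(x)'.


The converse of (P → Q) is (Q → P). It is not in general equivalent to the original.
Here P = 'R(x)' and Q = 'P(x)'.

If P(x), then R(x).


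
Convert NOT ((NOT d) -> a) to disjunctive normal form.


Step 1: Rewrite implication then negate: ¬(¬(¬d) ∨ a) = (¬d) ∧ ¬a.

(NOT d) AND (NOT a)


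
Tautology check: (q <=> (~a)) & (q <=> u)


Build the truth table over {a, q, u}:
a | q | u | φ
-------------
False | False | False | False
True | False | False | True
False | True | False | False
True | True | False | False
False | False | True | False
True | False | True | False
False | True | True | True
True | True | True | False
Counterexample at row 1: with a=False, q=False, u=False, the formula is False.

No, it is not a tautology.


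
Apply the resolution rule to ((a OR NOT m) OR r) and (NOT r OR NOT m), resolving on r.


The clauses contain complementary literals r and NOTr.
Resolution eliminates this pair and disjoins the remaining literals (merging duplicates).

(a OR NOT m)


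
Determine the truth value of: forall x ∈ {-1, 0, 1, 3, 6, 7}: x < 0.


Evaluate the predicate on each element: -1:True, 0:False, 1:False, 3:False, 6:False, 7:False.
Counterexample x = 0 fails the predicate.

False


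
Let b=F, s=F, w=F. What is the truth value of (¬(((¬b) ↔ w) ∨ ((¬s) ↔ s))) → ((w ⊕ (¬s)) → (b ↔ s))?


Substitute b=F, s=F, w=F:
… (earlier sub-steps elided)
(¬b) ↔ w = T ↔ F = F
¬s = T
(¬s) ↔ s = T ↔ F = F
((¬b) ↔ w) ∨ ((¬s) ↔ s) = F ∨ F = F
¬(((¬b) ↔ w) ∨ ((¬s) ↔ s)) = T
¬s = T
w ⊕ (¬s) = F ⊕ T = T
b ↔ s = F ↔ F = T
(w ⊕ (¬s)) → (b ↔ s) = T → T = T
(¬(((¬b) ↔ w) ∨ ((¬s) ↔ s))) → ((w ⊕ (¬s)) → (b ↔ s)) = T → T = T

T


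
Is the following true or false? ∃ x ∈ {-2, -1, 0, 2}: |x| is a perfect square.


Evaluate the predicate on each element: -2:F, -1:T, 0:T, 2:F.
Witness x = -1 satisfies the predicate.

T


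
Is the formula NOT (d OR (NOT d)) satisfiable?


Check all 2 assignments over {d}:
d | φ
-----
F | F
T | F
No assignment makes the formula true.

Unsatisfiable.


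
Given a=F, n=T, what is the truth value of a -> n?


Implication is false only when antecedent is true and consequent is false.
Substitute: a=F, n=T.
F -> T evaluates to T.

T


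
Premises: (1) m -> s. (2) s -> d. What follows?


Hypothetical syllogism: from (P → Q) and (Q → R), infer (P → R).
Chain the two implications through the shared middle term 's'.

m -> d


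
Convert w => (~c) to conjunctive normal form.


Step 1: Rewrite w → (¬c) as ¬w ∨ (¬c).

(~w) | (~c)


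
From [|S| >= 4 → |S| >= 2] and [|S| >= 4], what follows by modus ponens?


Modus ponens: from (P → Q) and P, infer Q.
P = '|S| >= 4' is asserted, and P → Q holds, so Q follows.

|S| >= 2.


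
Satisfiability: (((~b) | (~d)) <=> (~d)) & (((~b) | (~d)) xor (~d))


Check all 4 assignments over {b, d}:
b | d | φ
---------
False | False | False
True | False | False
False | True | False
True | True | False
No assignment makes the formula true.

Unsatisfiable.


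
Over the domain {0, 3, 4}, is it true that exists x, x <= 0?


Evaluate the predicate on each element: 0:True, 3:False, 4:False.
Witness x = 0 satisfies the predicate.

True


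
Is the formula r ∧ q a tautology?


Build the truth table over {q, r}:
q | r | φ
---------
F | F | F
T | F | F
F | T | F
T | T | T
Counterexample at row 1: with q=F, r=F, the formula is F.

No, it is not a tautology.


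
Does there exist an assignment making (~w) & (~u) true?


Search for a satisfying assignment over {u, w}.
Try u=False, w=False: the formula evaluates to True.
A satisfying assignment exists.

Satisfiable.


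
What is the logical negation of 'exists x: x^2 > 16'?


¬(forall x: φ) = exists x: ¬φ, and ¬(exists x: φ) = forall x: ¬φ.
Apply to the existential statement.

forall x: ~(x^2 > 16)


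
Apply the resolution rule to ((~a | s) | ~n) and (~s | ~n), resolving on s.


The clauses contain complementary literals s and ~s.
Resolution eliminates this pair and disjoins the remaining literals (merging duplicates).

(~n | ~a)


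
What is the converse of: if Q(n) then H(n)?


The converse of (P → Q) is (Q → P). It is not in general equivalent to the original.
Here P = 'Q(n)' and Q = 'H(n)'.

If H(n), then Q(n).


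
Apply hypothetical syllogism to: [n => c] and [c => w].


Hypothetical syllogism: from (P → Q) and (Q → R), infer (P → R).
Chain the two implications through the shared middle term 'c'.

n => w


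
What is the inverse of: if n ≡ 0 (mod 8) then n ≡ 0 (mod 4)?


The inverse of (P → Q) is (¬P → ¬Q). It is equivalent to the converse, not to the original.
Here P = 'n ≡ 0 (mod 8)' and Q = 'n ≡ 0 (mod 4)'.

If not (n ≡ 0 (mod 8)), then not (n ≡ 0 (mod 4)).


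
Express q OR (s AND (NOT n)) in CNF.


Step 1: Distribute ∨ over ∧: q ∨ (s ∧ (¬n)) = (q ∨ s) ∧ (q ∨ (¬n)).

(q OR s) AND (q OR (NOT n))


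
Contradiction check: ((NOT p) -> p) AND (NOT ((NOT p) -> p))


Truth table over {p}:
p | φ
-----
F | F
T | F
Every row is false.

Yes, it is a contradiction.


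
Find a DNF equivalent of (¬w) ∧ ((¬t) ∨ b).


Step 1: Distribute ∧ over ∨: (¬w) ∧ ((¬t) ∨ b) = ((¬w) ∧ (¬t)) ∨ ((¬w) ∧ b).

((¬w) ∧ (¬t)) ∨ ((¬w) ∧ b)


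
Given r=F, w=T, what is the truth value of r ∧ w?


Conjunction is true only when both operands are true.
Substitute: r=F, w=T.
F ∧ T evaluates to F.

F


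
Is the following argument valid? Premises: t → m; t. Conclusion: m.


This matches the form of modus ponens: the conclusion follows in every model of the premises.

Valid.


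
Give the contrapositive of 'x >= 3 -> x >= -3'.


The contrapositive of (P → Q) is (¬Q → ¬P); it is logically equivalent to the original.
Here P = 'x >= 3' and Q = 'x >= -3'.

If not (x >= -3), then not (x >= 3).


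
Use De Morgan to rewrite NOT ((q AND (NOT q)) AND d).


De Morgan: the negation of a conjunction is the disjunction of the negations.
Distribute NOT across AND, flipping it to OR, and negate each literal.

((NOT q) OR q) OR (NOT d)


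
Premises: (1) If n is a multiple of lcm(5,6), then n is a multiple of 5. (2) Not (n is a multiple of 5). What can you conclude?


Modus tollens: from (P → Q) and ¬Q, infer ¬P.
Q = 'n is a multiple of 5' is denied; since P → Q, P must also fail.

Not (n is a multiple of lcm(5,6)).


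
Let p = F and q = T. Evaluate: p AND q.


Conjunction is true only when both operands are true.
Substitute: p=F, q=T.
F AND T evaluates to F.

F


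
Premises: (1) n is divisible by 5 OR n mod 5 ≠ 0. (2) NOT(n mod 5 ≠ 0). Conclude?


Disjunctive syllogism: from (P ∨ Q) and ¬P, infer Q.
One disjunct, 'n mod 5 ≠ 0', is ruled out; the other must hold.

n is divisible by 5


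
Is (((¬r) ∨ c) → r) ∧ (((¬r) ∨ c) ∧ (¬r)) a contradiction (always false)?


Truth table over {c, r}:
c | r | φ
---------
F | F | F
T | F | F
F | T | F
T | T | F
Every row is false.

Yes, it is a contradiction.


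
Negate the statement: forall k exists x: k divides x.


Negation flips each quantifier (∀↔∃) and negates the inner predicate.
¬(forall k exists x: φ) = exists k forall x: ¬φ.

exists k forall x: ~(k divides x)


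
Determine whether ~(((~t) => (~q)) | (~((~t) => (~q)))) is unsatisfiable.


Truth table over {q, t}:
q | t | φ
---------
False | False | False
True | False | False
False | True | False
True | True | False
Every row is false.

Yes, it is a contradiction.


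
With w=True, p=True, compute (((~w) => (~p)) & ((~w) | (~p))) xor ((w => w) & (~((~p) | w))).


Substitute w=True, p=True:
… (earlier sub-steps elided)
~w = False
~p = False
(~w) | (~p) = False | False = False
((~w) => (~p)) & ((~w) | (~p)) = True & False = False
w => w = True => True = True
~p = False
(~p) | w = False | True = True
~((~p) | w) = False
(w => w) & (~((~p) | w)) = True & False = False
(((~w) => (~p)) & ((~w) | (~p))) xor ((w => w) & (~((~p) | w))) = False xor False = False

False


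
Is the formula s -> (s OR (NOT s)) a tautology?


Build the truth table over {s}:
s | φ
-----
F | T
T | T
Every row evaluates to true.

Yes, it is a tautology.


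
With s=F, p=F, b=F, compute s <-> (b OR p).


Substitute s=F, p=F, b=F:
b OR p = F OR F = F
s <-> (b OR p) = F <-> F = T

T


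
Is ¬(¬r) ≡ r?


Compare truth tables:
r | φ | ψ
---------
F | F | F
T | T | T
The columns φ and ψ agree on every row.

Yes, they are logically equivalent.


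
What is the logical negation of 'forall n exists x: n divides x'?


Negation flips each quantifier (∀↔∃) and negates the inner predicate.
¬(forall n exists x: φ) = exists n forall x: ¬φ.

exists n forall x: ~(n divides x)


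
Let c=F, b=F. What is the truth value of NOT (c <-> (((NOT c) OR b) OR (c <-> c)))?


Substitute c=F, b=F:
NOT c = T
(NOT c) OR b = T OR F = T
c <-> c = F <-> F = T
((NOT c) OR b) OR (c <-> c) = T OR T = T
c <-> (((NOT c) OR b) OR (c <-> c)) = F <-> T = F
NOT (c <-> (((NOT c) OR b) OR (c <-> c))) = T

T


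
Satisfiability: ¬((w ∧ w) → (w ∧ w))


Check all 2 assignments over {w}:
w | φ
-----
F | F
T | F
No assignment makes the formula true.

Unsatisfiable.


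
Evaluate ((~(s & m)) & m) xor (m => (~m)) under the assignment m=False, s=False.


Substitute m=False, s=False:
s & m = False & False = False
~(s & m) = True
(~(s & m)) & m = True & False = False
~m = True
m => (~m) = False => True = True
((~(s & m)) & m) xor (m => (~m)) = False xor True = True

True


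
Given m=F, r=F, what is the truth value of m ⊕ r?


Exclusive or is true when exactly one operand is true.
Substitute: m=F, r=F.
F ⊕ F evaluates to F.

F


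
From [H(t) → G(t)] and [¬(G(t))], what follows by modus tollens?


Modus tollens: from (P → Q) and ¬Q, infer ¬P.
Q = 'G(t)' is denied; since P → Q, P must also fail.

Not (H(t)).


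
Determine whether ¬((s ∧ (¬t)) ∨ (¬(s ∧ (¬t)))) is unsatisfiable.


Truth table over {s, t}:
s | t | φ
---------
F | F | F
T | F | F
F | T | F
T | T | F
Every row is false.

Yes, it is a contradiction.


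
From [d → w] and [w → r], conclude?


Hypothetical syllogism: from (P → Q) and (Q → R), infer (P → R).
Chain the two implications through the shared middle term 'w'.

d → r


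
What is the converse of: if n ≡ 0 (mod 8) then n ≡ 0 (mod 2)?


The converse of (P → Q) is (Q → P). It is not in general equivalent to the original.
Here P = 'n ≡ 0 (mod 8)' and Q = 'n ≡ 0 (mod 2)'.

If n ≡ 0 (mod 2), then n ≡ 0 (mod 8).


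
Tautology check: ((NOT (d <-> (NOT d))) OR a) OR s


Build the truth table over {a, d, s}:
a | d | s | φ
-------------
F | F | F | T
T | F | F | T
F | T | F | T
T | T | F | T
F | F | T | T
T | F | T | T
F | T | T | T
T | T | T | T
Every row evaluates to true.

Yes, it is a tautology.


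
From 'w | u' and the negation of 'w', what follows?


Disjunctive syllogism: from (P ∨ Q) and ¬P, infer Q.
One disjunct, 'w', is ruled out; the other must hold.

u


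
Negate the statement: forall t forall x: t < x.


Negation flips each quantifier (∀↔∃) and negates the inner predicate.
¬(forall t forall x: φ) = exists t exists x: ¬φ.

exists t exists x: ~(t < x)


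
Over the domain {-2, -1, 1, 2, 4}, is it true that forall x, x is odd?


Evaluate the predicate on each element: -2:False, -1:True, 1:True, 2:False, 4:False.
Counterexample x = -2 fails the predicate.

False


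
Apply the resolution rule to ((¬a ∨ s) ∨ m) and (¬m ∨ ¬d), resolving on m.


The clauses contain complementary literals m and ¬m.
Resolution eliminates this pair and disjoins the remaining literals (merging duplicates).

((s ∨ ¬a) ∨ ¬d)


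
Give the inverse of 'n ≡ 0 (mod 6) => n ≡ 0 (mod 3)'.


The inverse of (P → Q) is (¬P → ¬Q). It is equivalent to the converse, not to the original.
Here P = 'n ≡ 0 (mod 6)' and Q = 'n ≡ 0 (mod 3)'.

If not (n ≡ 0 (mod 6)), then not (n ≡ 0 (mod 3)).


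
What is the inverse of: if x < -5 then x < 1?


The inverse of (P → Q) is (¬P → ¬Q). It is equivalent to the converse, not to the original.
Here P = 'x < -5' and Q = 'x < 1'.

If not (x < -5), then not (x < 1).


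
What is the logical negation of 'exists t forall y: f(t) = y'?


Negation flips each quantifier (∀↔∃) and negates the inner predicate.
¬(exists t forall y: φ) = forall t exists y: ¬φ.

forall t exists y: ~(f(t) = y)


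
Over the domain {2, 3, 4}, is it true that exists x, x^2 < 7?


Evaluate the predicate on each element: 2:True, 3:False, 4:False.
Witness x = 2 satisfies the predicate.

True


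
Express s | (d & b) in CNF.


Step 1: Distribute ∨ over ∧: s ∨ (d ∧ b) = (s ∨ d) ∧ (s ∨ b).

(s | d) & (s | b)


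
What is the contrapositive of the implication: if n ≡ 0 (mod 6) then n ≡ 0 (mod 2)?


The contrapositive of (P → Q) is (¬Q → ¬P); it is logically equivalent to the original.
Here P = 'n ≡ 0 (mod 6)' and Q = 'n ≡ 0 (mod 2)'.

If not (n ≡ 0 (mod 2)), then not (n ≡ 0 (mod 6)).


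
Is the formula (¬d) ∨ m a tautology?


Build the truth table over {d, m}:
d | m | φ
---------
F | F | T
T | F | F
F | T | T
T | T | T
Counterexample at row 2: with d=T, m=F, the formula is F.

No, it is not a tautology.


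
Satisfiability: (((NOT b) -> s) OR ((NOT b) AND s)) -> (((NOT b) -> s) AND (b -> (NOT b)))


Search for a satisfying assignment over {b, s}.
Try b=F, s=F: the formula evaluates to T.
A satisfying assignment exists.

Satisfiable.


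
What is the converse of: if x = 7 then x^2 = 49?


The converse of (P → Q) is (Q → P). It is not in general equivalent to the original.
Here P = 'x = 7' and Q = 'x^2 = 49'.

If x^2 = 49, then x = 7.


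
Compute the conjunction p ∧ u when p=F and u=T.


Conjunction is true only when both operands are true.
Substitute: p=F, u=T.
F ∧ T evaluates to F.

F


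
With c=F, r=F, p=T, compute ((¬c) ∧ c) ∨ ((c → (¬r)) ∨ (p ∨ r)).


Substitute c=F, r=F, p=T:
¬c = T
(¬c) ∧ c = T ∧ F = F
¬r = T
c → (¬r) = F → T = T
p ∨ r = T ∨ F = T
(c → (¬r)) ∨ (p ∨ r) = T ∨ T = T
((¬c) ∧ c) ∨ ((c → (¬r)) ∨ (p ∨ r)) = F ∨ T = T

T


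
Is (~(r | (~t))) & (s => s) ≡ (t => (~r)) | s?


Compare truth tables:
r | s | t | φ | ψ
-----------------
False | False | False | False | True
True | False | False | False | True
False | True | False | False | True
True | True | False | False | True
False | False | True | True | True
True | False | True | False | False
False | True | True | True | True
True | True | True | False | True
They differ at row 1 (r=False, s=False, t=False): φ=False but ψ=True.

No, they are not logically equivalent.


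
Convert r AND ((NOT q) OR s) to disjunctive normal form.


Step 1: Distribute ∧ over ∨: r ∧ ((¬q) ∨ s) = (r ∧ (¬q)) ∨ (r ∧ s).

(r AND (NOT q)) OR (r AND s)


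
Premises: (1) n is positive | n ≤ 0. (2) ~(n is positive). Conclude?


Disjunctive syllogism: from (P ∨ Q) and ¬P, infer Q.
One disjunct, 'n is positive', is ruled out; the other must hold.

n ≤ 0


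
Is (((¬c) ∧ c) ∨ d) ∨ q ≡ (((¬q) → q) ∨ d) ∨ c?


Compare truth tables:
c | d | q | φ | ψ
-----------------
F | F | F | F | F
T | F | F | F | T
F | T | F | T | T
T | T | F | T | T
F | F | T | T | T
T | F | T | T | T
F | T | T | T | T
T | T | T | T | T
They differ at row 2 (c=T, d=F, q=F): φ=F but ψ=T.

No, they are not logically equivalent.


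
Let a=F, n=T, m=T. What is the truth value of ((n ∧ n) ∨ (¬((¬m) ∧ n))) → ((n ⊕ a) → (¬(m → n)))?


Substitute a=F, n=T, m=T:
n ∧ n = T ∧ T = T
¬m = F
(¬m) ∧ n = F ∧ T = F
¬((¬m) ∧ n) = T
(n ∧ n) ∨ (¬((¬m) ∧ n)) = T ∨ T = T
n ⊕ a = T ⊕ F = T
m → n = T → T = T
¬(m → n) = F
(n ⊕ a) → (¬(m → n)) = T → F = F
((n ∧ n) ∨ (¬((¬m) ∧ n))) → ((n ⊕ a) → (¬(m → n))) = T → F = F

F


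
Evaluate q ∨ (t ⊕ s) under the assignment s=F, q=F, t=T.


Substitute s=F, q=F, t=T:
t ⊕ s = T ⊕ F = T
q ∨ (t ⊕ s) = F ∨ T = T

T


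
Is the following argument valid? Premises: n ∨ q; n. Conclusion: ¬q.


This is affirming a disjunct (fallacy). There exist truth assignments where the premises are all true but the conclusion is false.

Invalid.


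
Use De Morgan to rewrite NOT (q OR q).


De Morgan: the negation of a disjunction is the conjunction of the negations.
Distribute NOT across OR, flipping it to AND, and negate each literal.

(NOT q) AND (NOT q)


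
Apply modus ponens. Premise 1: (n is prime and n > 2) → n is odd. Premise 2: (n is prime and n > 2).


Modus ponens: from (P → Q) and P, infer Q.
P = '(n is prime and n > 2)' is asserted, and P → Q holds, so Q follows.

n is odd.


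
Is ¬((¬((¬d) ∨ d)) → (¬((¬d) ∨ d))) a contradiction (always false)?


Truth table over {d}:
d | φ
-----
F | F
T | F
Every row is false.

Yes, it is a contradiction.


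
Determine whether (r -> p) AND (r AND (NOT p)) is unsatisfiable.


Truth table over {p, r}:
p | r | φ
---------
F | F | F
T | F | F
F | T | F
T | T | F
Every row is false.

Yes, it is a contradiction.


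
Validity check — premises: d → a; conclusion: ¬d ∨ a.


This matches the form of material implication: the conclusion follows in every model of the premises.

Valid.


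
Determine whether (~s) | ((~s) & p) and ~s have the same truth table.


Compare truth tables:
p | s | φ | ψ
-------------
False | False | True | True
True | False | True | True
False | True | False | False
True | True | False | False
The columns φ and ψ agree on every row.

Yes, they are logically equivalent.


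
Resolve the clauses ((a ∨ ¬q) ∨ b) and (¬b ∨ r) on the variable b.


The clauses contain complementary literals b and ¬b.
Resolution eliminates this pair and disjoins the remaining literals (merging duplicates).

((a ∨ ¬q) ∨ r)


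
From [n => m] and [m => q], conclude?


Hypothetical syllogism: from (P → Q) and (Q → R), infer (P → R).
Chain the two implications through the shared middle term 'm'.

n => q


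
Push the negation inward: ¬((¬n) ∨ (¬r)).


De Morgan: the negation of a disjunction is the conjunction of the negations.
Distribute ¬ across ∨, flipping it to ∧, and negate each literal.

n ∧ r


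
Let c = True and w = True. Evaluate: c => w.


Implication is false only when antecedent is true and consequent is false.
Substitute: c=True, w=True.
True => True evaluates to True.

True


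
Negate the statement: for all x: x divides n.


¬(for all x: φ) = there exists x: ¬φ, and ¬(there exists x: φ) = for all x: ¬φ.
Apply to the universal statement.

there exists x: NOT(x divides n)


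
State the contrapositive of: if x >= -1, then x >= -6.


The contrapositive of (P → Q) is (¬Q → ¬P); it is logically equivalent to the original.
Here P = 'x >= -1' and Q = 'x >= -6'.

If not (x >= -6), then not (x >= -1).


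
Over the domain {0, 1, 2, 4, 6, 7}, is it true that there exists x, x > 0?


Evaluate the predicate on each element: 0:F, 1:T, 2:T, 4:T, 6:T, 7:T.
Witness x = 1 satisfies the predicate.

T


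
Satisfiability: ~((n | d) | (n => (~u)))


Check all 8 assignments over {d, n, u}:
d | n | u | φ
-------------
False | False | False | False
True | False | False | False
False | True | False | False
True | True | False | False
False | False | True | False
True | False | True | False
False | True | True | False
True | True | True | False
No assignment makes the formula true.

Unsatisfiable.


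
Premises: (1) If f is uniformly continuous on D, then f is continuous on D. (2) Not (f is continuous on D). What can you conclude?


Modus tollens: from (P → Q) and ¬Q, infer ¬P.
Q = 'f is continuous on D' is denied; since P → Q, P must also fail.

Not (f is uniformly continuous on D).


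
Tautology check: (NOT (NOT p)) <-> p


Build the truth table over {p}:
p | φ
-----
F | T
T | T
Every row evaluates to true.

Yes, it is a tautology.


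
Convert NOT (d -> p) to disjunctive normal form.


Step 1: Rewrite implication then negate: ¬(¬d ∨ p) = d ∧ ¬p.

d AND (NOT p)


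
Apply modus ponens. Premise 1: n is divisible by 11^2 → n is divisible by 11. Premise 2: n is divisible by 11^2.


Modus ponens: from (P → Q) and P, infer Q.
P = 'n is divisible by 11^2' is asserted, and P → Q holds, so Q follows.

n is divisible by 11.


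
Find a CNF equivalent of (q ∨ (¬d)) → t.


Step 1: Rewrite as ¬(q ∨ (¬d)) ∨ t = (¬q ∧ ¬(¬d)) ∨ t.
Step 2: Distribute ∨ over ∧.
Step 3: Eliminate any double negations (¬¬X = X).

((¬q) ∨ t) ∧ (d ∨ t)


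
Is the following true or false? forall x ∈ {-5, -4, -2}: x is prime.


Evaluate the predicate on each element: -5:False, -4:False, -2:False.
Counterexample x = -5 fails the predicate.

False


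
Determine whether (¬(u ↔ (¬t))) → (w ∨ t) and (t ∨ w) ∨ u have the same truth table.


Compare truth tables:
t | u | w | φ | ψ
-----------------
F | F | F | F | F
T | F | F | T | T
F | T | F | T | T
T | T | F | T | T
F | F | T | T | T
T | F | T | T | T
F | T | T | T | T
T | T | T | T | T
The columns φ and ψ agree on every row.

Yes, they are logically equivalent.


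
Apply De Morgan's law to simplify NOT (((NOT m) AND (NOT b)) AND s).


De Morgan: the negation of a conjunction is the disjunction of the negations.
Distribute NOT across AND, flipping it to OR, and negate each literal.

(m OR b) OR (NOT s)


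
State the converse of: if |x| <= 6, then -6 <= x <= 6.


The converse of (P → Q) is (Q → P). It is not in general equivalent to the original.
Here P = '|x| <= 6' and Q = '-6 <= x <= 6'.

If -6 <= x <= 6, then |x| <= 6.


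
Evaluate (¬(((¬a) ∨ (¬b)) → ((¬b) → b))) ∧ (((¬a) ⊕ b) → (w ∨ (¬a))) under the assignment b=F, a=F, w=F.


Substitute b=F, a=F, w=F:
… (earlier sub-steps elided)
¬b = T
(¬b) → b = T → F = F
((¬a) ∨ (¬b)) → ((¬b) → b) = T → F = F
¬(((¬a) ∨ (¬b)) → ((¬b) → b)) = T
¬a = T
(¬a) ⊕ b = T ⊕ F = T
¬a = T
w ∨ (¬a) = F ∨ T = T
((¬a) ⊕ b) → (w ∨ (¬a)) = T → T = T
(¬(((¬a) ∨ (¬b)) → ((¬b) → b))) ∧ (((¬a) ⊕ b) → (w ∨ (¬a))) = T ∧ T = T

T


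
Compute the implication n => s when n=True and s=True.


Implication is false only when antecedent is true and consequent is false.
Substitute: n=True, s=True.
True => True evaluates to True.

True


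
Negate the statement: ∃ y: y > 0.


¬(∀ x: φ) = ∃ x: ¬φ, and ¬(∃ x: φ) = ∀ x: ¬φ.
Apply to the existential statement.

∀ y: ¬(y > 0)


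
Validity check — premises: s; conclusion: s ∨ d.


This matches the form of disjunction introduction: the conclusion follows in every model of the premises.

Valid.


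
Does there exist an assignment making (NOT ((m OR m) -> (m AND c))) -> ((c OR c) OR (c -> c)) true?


Search for a satisfying assignment over {c, m}.
Try c=F, m=F: the formula evaluates to T.
A satisfying assignment exists.

Satisfiable.


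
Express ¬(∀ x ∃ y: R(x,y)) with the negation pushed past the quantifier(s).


Negation flips each quantifier (∀↔∃) and negates the inner predicate.
¬(∀ x ∃ y: φ) = ∃ x ∀ y: ¬φ.

∃ x ∀ y: ¬(R(x,y))


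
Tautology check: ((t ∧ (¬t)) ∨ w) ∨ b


Build the truth table over {b, t, w}:
b | t | w | φ
-------------
F | F | F | F
T | F | F | T
F | T | F | F
T | T | F | T
F | F | T | T
T | F | T | T
F | T | T | T
T | T | T | T
Counterexample at row 1: with b=F, t=F, w=F, the formula is F.

No, it is not a tautology.


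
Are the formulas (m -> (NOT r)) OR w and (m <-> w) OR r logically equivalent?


Compare truth tables:
m | r | w | φ | ψ
-----------------
F | F | F | T | T
T | F | F | T | F
F | T | F | T | T
T | T | F | F | T
F | F | T | T | F
T | F | T | T | T
F | T | T | T | T
T | T | T | T | T
They differ at row 2 (m=T, r=F, w=F): φ=T but ψ=F.

No, they are not logically equivalent.


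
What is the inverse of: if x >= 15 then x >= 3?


The inverse of (P → Q) is (¬P → ¬Q). It is equivalent to the converse, not to the original.
Here P = 'x >= 15' and Q = 'x >= 3'.

If not (x >= 15), then not (x >= 3).


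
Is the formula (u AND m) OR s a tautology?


Build the truth table over {m, s, u}:
m | s | u | φ
-------------
F | F | F | F
T | F | F | F
F | T | F | T
T | T | F | T
F | F | T | F
T | F | T | T
F | T | T | T
T | T | T | T
Counterexample at row 1: with m=F, s=F, u=F, the formula is F.

No, it is not a tautology.


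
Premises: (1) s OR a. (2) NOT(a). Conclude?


Disjunctive syllogism: from (P ∨ Q) and ¬P, infer Q.
One disjunct, 'a', is ruled out; the other must hold.

s


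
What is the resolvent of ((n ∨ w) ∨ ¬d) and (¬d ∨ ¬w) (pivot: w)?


The clauses contain complementary literals w and ¬w.
Resolution eliminates this pair and disjoins the remaining literals (merging duplicates).

(¬d ∨ n)


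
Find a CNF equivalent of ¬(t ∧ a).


Step 1: Apply De Morgan: ¬(t ∧ a) = ¬t ∨ ¬a.

(¬t) ∨ (¬a)


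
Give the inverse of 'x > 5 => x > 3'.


The inverse of (P → Q) is (¬P → ¬Q). It is equivalent to the converse, not to the original.
Here P = 'x > 5' and Q = 'x > 3'.

If not (x > 5), then not (x > 3).


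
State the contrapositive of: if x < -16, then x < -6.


The contrapositive of (P → Q) is (¬Q → ¬P); it is logically equivalent to the original.
Here P = 'x < -16' and Q = 'x < -6'.

If not (x < -6), then not (x < -16).


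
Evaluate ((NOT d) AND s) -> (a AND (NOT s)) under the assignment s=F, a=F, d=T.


Substitute s=F, a=F, d=T:
NOT d = F
(NOT d) AND s = F AND F = F
NOT s = T
a AND (NOT s) = F AND T = F
((NOT d) AND s) -> (a AND (NOT s)) = F -> F = T

T


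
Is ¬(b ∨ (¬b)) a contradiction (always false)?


Truth table over {b}:
b | φ
-----
F | F
T | F
Every row is false.

Yes, it is a contradiction.


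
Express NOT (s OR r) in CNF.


Step 1: Apply De Morgan: ¬(s ∨ r) = ¬s ∧ ¬r.

(NOT s) AND (NOT r)


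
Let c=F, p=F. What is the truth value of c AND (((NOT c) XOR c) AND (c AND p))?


Substitute c=F, p=F:
NOT c = T
(NOT c) XOR c = T XOR F = T
c AND p = F AND F = F
((NOT c) XOR c) AND (c AND p) = T AND F = F
c AND (((NOT c) XOR c) AND (c AND p)) = F AND F = F

F


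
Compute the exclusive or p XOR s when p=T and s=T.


Exclusive or is true when exactly one operand is true.
Substitute: p=T, s=T.
T XOR T evaluates to F.

F


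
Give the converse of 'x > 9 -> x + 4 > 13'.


The converse of (P → Q) is (Q → P). It is not in general equivalent to the original.
Here P = 'x > 9' and Q = 'x + 4 > 13'.

If x + 4 > 13, then x > 9.


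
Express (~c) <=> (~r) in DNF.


Step 1: (¬c) ↔ (¬r) is true exactly when both agree: ((¬c) ∧ (¬r)) ∨ (¬(¬c) ∧ ¬(¬r)).
Step 2: Eliminate any double negations (¬¬X = X).

((~c) & (~r)) | (c & r)


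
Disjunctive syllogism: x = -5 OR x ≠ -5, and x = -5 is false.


Disjunctive syllogism: from (P ∨ Q) and ¬P, infer Q.
One disjunct, 'x = -5', is ruled out; the other must hold.

x ≠ -5


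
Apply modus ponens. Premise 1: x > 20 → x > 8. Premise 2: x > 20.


Modus ponens: from (P → Q) and P, infer Q.
P = 'x > 20' is asserted, and P → Q holds, so Q follows.

x > 8.


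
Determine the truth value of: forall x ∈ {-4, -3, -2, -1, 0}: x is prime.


Evaluate the predicate on each element: -4:False, -3:False, -2:False, -1:False, 0:False.
Counterexample x = -4 fails the predicate.

False


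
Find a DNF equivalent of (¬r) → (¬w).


Step 1: Rewrite (¬r) → (¬w) as ¬(¬r) ∨ (¬w).
Step 2: Eliminate any double negations (¬¬X = X).

r ∨ (¬w)


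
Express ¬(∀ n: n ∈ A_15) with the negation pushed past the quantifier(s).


¬(∀ x: φ) = ∃ x: ¬φ, and ¬(∃ x: φ) = ∀ x: ¬φ.
Apply to the universal statement.

∃ n: ¬(n ∈ A_15)


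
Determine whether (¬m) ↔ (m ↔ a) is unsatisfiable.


Truth table over {a, m}:
a | m | φ
---------
F | F | T
T | F | F
F | T | T
T | T | F
Satisfying assignment at row 1: a=F, m=F gives T.

No, it is not a contradiction.


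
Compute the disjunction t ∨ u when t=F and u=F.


Disjunction is false only when both operands are false.
Substitute: t=F, u=F.
F ∨ F evaluates to F.

F


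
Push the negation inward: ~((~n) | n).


De Morgan: the negation of a disjunction is the conjunction of the negations.
Distribute ~ across |, flipping it to &, and negate each literal.

n & (~n)


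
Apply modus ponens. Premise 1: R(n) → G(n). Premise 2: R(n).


Modus ponens: from (P → Q) and P, infer Q.
P = 'R(n)' is asserted, and P → Q holds, so Q follows.

G(n).


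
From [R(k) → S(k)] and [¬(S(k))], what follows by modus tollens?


Modus tollens: from (P → Q) and ¬Q, infer ¬P.
Q = 'S(k)' is denied; since P → Q, P must also fail.

Not (R(k)).


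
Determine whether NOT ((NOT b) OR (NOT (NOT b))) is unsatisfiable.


Truth table over {b}:
b | φ
-----
F | F
T | F
Every row is false.

Yes, it is a contradiction.
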